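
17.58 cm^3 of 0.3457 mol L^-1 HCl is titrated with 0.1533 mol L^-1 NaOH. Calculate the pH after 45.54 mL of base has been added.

n(acid) = 0.3457 x 0.01758 = 0.006077 mol; n(NaOH) added = 0.1533 x 0.04554 = 0.006981 mol.
Base is in excess by 0.006981 - 0.006077 = 0.0009039 mol in a total volume of 0.06312 L.
[OH^-] = 0.0009039/0.06312 = 0.01432 M, so pOH = 1.84 and pH = 14.00 - 1.84 = 12.16.

12.16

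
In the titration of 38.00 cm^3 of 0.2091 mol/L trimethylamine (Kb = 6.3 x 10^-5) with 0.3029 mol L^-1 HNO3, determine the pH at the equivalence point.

5.35

n((CH3)3N) = 0.2091 x 0.03800 = 0.007946 mol; V(HNO3) at equivalence = 0.007946/0.3029 = 0.02623 L.
At equivalence the base is fully converted to (CH3)3NH+; total volume = 0.06423 L, so [(CH3)3NH+] = 0.007946/0.06423 = 0.1237 M.
Ka((CH3)3NH+) = Kw/Kb = 1.0e-14 / 6.3 x 10^-5 = 1.59e-10.
[H^+] = sqrt(Ka x [(CH3)3NH+]) = sqrt(1.59e-10 x 0.1237) = 4.43e-6 M.
pH = -log(4.43e-6) = 5.35.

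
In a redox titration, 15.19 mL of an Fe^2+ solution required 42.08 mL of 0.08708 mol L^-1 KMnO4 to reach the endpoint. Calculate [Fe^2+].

1.21 M

n(KMnO4) = 0.08708 x 0.04208 = 0.003664 mol.
From the balanced equation, 1 mol KMnO4 reacts with 5 mol Fe^2+, so n(Fe^2+) = 0.003664 x 5/1 = 0.01832 mol.
[Fe^2+] = 0.01832 / 0.01519 L = 1.21 M.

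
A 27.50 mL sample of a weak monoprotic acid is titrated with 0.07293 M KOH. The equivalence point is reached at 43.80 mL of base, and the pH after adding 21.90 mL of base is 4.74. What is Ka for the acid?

21.90 mL is half of the equivalence volume, so this is the half-equivalence point where [HA] = [A^-].
At half-equivalence pH = pKa, so pKa = 4.74.
Ka = 10^(-4.74) = 1.8 x 10^-5.

1.8 x 10^-5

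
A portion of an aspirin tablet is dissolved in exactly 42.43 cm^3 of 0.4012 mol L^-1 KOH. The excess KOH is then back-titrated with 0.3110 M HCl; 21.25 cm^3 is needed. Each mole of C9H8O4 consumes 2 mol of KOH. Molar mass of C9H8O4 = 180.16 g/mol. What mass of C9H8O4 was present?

0.938 g

Total n(KOH) added = 0.4012 x 0.04243 = 0.01702 mol.
n(HCl) used = 0.3110 x 0.02125 = 0.006609 mol, which equals the excess n(KOH).
So n(KOH) consumed by the sample = 0.01702 - 0.006609 = 0.01041 mol.
n(C9H8O4) = 0.01041 / 2 = 0.005207 mol.
mass = 0.005207 mol x 180.16 g/mol = 0.938 g.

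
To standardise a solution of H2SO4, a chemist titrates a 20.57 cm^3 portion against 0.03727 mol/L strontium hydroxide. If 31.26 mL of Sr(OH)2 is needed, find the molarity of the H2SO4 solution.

n(Sr(OH)2) delivered = 0.03727 x 0.03126 = 0.001165 mol.
For a 1:1 reaction, n(H2SO4) = 0.001165 mol.
[H2SO4] = 0.001165 mol / 0.02057 L = 0.0566 M.

0.0566 M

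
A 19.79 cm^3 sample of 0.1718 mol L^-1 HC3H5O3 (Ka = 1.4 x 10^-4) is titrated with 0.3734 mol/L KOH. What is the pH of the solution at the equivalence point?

n(HC3H5O3) = 0.1718 x 0.01979 = 0.003400 mol; V(KOH) at equivalence = 0.003400/0.3734 = 0.009105 L.
At equivalence all the acid is converted to C3H5O3-; total volume = 0.01979 + 0.009105 = 0.02890 L, so [C3H5O3-] = 0.003400/0.02890 = 0.1177 M.
Kb = Kw/Ka = 1.0e-14 / 1.4 x 10^-4 = 7.14e-11.
[OH^-] = sqrt(Kb x [C3H5O3-]) = sqrt(7.14e-11 x 0.1177) = 2.90e-6 M.
pOH = 5.54, so pH = 14.00 - 5.54 = 8.46.

8.46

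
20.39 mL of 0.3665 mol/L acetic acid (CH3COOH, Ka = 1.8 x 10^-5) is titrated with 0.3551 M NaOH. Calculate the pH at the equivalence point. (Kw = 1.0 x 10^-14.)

9.00

n(CH3COOH) = 0.3665 x 0.02039 = 0.007473 mol; V(NaOH) at equivalence = 0.007473/0.3551 = 0.02104 L.
At equivalence all the acid is converted to CH3COO-; total volume = 0.02039 + 0.02104 = 0.04143 L, so [CH3COO-] = 0.007473/0.04143 = 0.1804 M.
Kb = Kw/Ka = 1.0e-14 / 1.8 x 10^-5 = 5.56e-10.
[OH^-] = sqrt(Kb x [CH3COO-]) = sqrt(5.56e-10 x 0.1804) = 1.00e-5 M.
pOH = 5.00, so pH = 14.00 - 5.00 = 9.00.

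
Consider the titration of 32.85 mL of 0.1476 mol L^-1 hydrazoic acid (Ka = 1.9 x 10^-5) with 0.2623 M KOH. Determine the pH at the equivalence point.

n(HN3) = 0.1476 x 0.03285 = 0.004849 mol; V(KOH) at equivalence = 0.004849/0.2623 = 0.01849 L.
At equivalence all the acid is converted to N3-; total volume = 0.03285 + 0.01849 = 0.05134 L, so [N3-] = 0.004849/0.05134 = 0.09445 M.
Kb = Kw/Ka = 1.0e-14 / 1.9 x 10^-5 = 5.26e-10.
[OH^-] = sqrt(Kb x [N3-]) = sqrt(5.26e-10 x 0.09445) = 7.05e-6 M.
pOH = 5.15, so pH = 14.00 - 5.15 = 8.85.

8.85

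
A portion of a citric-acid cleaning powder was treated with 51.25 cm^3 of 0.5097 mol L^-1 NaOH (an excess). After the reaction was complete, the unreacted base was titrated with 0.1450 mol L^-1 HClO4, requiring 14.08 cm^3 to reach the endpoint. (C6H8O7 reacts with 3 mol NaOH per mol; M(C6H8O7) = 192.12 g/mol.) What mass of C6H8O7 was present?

Total n(NaOH) added = 0.5097 x 0.05125 = 0.02612 mol.
n(HClO4) used = 0.1450 x 0.01408 = 0.002042 mol, which equals the excess n(NaOH).
So n(NaOH) consumed by the sample = 0.02612 - 0.002042 = 0.02408 mol.
n(C6H8O7) = 0.02408 / 3 = 0.008027 mol.
mass = 0.008027 mol x 192.12 g/mol = 1.54 g.

1.54 g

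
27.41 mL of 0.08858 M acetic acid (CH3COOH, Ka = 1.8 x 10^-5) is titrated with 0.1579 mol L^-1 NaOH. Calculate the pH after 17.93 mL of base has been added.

n(acid) = 0.08858 x 0.02741 = 0.002428 mol; n(NaOH) added = 0.1579 x 0.01793 = 0.002831 mol.
Base is in excess by 0.002831 - 0.002428 = 0.0004032 mol in a total volume of 0.04534 L.
[OH^-] = 0.0004032/0.04534 = 0.008892 M, so pOH = 2.05 and pH = 14.00 - 2.05 = 11.95.

11.95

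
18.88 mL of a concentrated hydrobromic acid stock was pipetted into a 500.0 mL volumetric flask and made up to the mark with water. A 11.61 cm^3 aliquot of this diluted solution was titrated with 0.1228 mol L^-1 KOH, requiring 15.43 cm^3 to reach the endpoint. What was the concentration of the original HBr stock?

n(KOH) = 0.1228 x 0.01543 = 0.001895 mol.
n(HBr) in the aliquot = 0.001895 mol.
[diluted HBr] = 0.001895 / 0.01161 = 0.1632 M.
Dilution factor = 500.0/18.88 = 26.48, so [stock] = 0.1632 x 26.48 = 4.32 M.

4.32 M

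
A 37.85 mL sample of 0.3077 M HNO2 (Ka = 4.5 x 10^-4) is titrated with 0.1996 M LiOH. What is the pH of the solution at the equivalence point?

n(HNO2) = 0.3077 x 0.03785 = 0.01165 mol; V(LiOH) at equivalence = 0.01165/0.1996 = 0.05835 L.
At equivalence all the acid is converted to NO2-; total volume = 0.03785 + 0.05835 = 0.09620 L, so [NO2-] = 0.01165/0.09620 = 0.1211 M.
Kb = Kw/Ka = 1.0e-14 / 4.5 x 10^-4 = 2.22e-11.
[OH^-] = sqrt(Kb x [NO2-]) = sqrt(2.22e-11 x 0.1211) = 1.64e-6 M.
pOH = 5.79, so pH = 14.00 - 5.79 = 8.21.

8.21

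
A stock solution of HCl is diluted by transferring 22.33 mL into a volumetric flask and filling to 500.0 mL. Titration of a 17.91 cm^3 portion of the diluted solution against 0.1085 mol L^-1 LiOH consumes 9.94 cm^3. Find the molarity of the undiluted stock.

n(LiOH) = 0.1085 x 0.009940 = 0.001078 mol.
n(HCl) in the aliquot = 0.001078 mol.
[diluted HCl] = 0.001078 / 0.01791 = 0.06022 M.
Dilution factor = 500.0/22.33 = 22.39, so [stock] = 0.06022 x 22.39 = 1.35 M.

1.35 M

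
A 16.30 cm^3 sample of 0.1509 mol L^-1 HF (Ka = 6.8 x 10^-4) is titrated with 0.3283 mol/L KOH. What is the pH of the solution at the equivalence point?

8.09

n(HF) = 0.1509 x 0.01630 = 0.002460 mol; V(KOH) at equivalence = 0.002460/0.3283 = 0.007492 L.
At equivalence all the acid is converted to F-; total volume = 0.01630 + 0.007492 = 0.02379 L, so [F-] = 0.002460/0.02379 = 0.1034 M.
Kb = Kw/Ka = 1.0e-14 / 6.8 x 10^-4 = 1.47e-11.
[OH^-] = sqrt(Kb x [F-]) = sqrt(1.47e-11 x 0.1034) = 1.23e-6 M.
pOH = 5.91, so pH = 14.00 - 5.91 = 8.09.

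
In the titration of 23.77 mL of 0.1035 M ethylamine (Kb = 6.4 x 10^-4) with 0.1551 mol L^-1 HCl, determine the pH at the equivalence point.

6.01

n(C2H5NH2) = 0.1035 x 0.02377 = 0.002460 mol; V(HCl) at equivalence = 0.002460/0.1551 = 0.01586 L.
At equivalence the base is fully converted to C2H5NH3+; total volume = 0.03963 L, so [C2H5NH3+] = 0.002460/0.03963 = 0.06208 M.
Ka(C2H5NH3+) = Kw/Kb = 1.0e-14 / 6.4 x 10^-4 = 1.56e-11.
[H^+] = sqrt(Ka x [C2H5NH3+]) = sqrt(1.56e-11 x 0.06208) = 9.85e-7 M.
pH = -log(9.85e-7) = 6.01.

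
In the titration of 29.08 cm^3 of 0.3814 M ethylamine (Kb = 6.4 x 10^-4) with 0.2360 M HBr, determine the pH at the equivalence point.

5.82

n(C2H5NH2) = 0.3814 x 0.02908 = 0.01109 mol; V(HBr) at equivalence = 0.01109/0.2360 = 0.04700 L.
At equivalence the base is fully converted to C2H5NH3+; total volume = 0.07608 L, so [C2H5NH3+] = 0.01109/0.07608 = 0.1458 M.
Ka(C2H5NH3+) = Kw/Kb = 1.0e-14 / 6.4 x 10^-4 = 1.56e-11.
[H^+] = sqrt(Ka x [C2H5NH3+]) = sqrt(1.56e-11 x 0.1458) = 1.51e-6 M.
pH = -log(1.51e-6) = 5.82.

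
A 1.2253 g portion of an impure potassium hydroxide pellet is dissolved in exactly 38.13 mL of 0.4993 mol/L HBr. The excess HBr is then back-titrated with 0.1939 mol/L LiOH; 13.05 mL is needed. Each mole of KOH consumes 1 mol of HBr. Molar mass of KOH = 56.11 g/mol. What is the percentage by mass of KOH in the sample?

Total n(HBr) added = 0.4993 x 0.03813 = 0.01904 mol.
n(LiOH) used = 0.1939 x 0.01305 = 0.002530 mol, which equals the excess n(HBr).
So n(HBr) consumed by the sample = 0.01904 - 0.002530 = 0.01651 mol.
n(KOH) = 0.01651 / 1 = 0.01651 mol.
mass KOH = 0.01651 x 56.11 = 0.9263 g, so %KOH = 0.9263/1.2253 x 100 = 75.6%.

75.6%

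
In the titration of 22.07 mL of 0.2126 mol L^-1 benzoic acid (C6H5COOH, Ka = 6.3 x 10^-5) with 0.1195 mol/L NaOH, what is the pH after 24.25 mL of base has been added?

Initial n(C6H5COOH) = 0.2126 x 0.02207 = 0.004692 mol.
n(NaOH) added = 0.1195 x 0.02425 = 0.002898 mol, converting that many moles of C6H5COOH to C6H5COO-.
Remaining n(C6H5COOH) = 0.001794 mol; n(C6H5COO-) = 0.002898 mol.
By Henderson-Hasselbalch, pH = pKa + log([A^-]/[HA]) = 4.20 + log(0.002898/0.001794) = 4.20 + (+0.21) = 4.41.

4.41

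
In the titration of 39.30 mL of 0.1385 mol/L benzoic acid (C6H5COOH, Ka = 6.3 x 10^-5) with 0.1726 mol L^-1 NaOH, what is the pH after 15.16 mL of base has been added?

Initial n(C6H5COOH) = 0.1385 x 0.03930 = 0.005443 mol.
n(NaOH) added = 0.1726 x 0.01516 = 0.002617 mol, converting that many moles of C6H5COOH to C6H5COO-.
Remaining n(C6H5COOH) = 0.002826 mol; n(C6H5COO-) = 0.002617 mol.
By Henderson-Hasselbalch, pH = pKa + log([A^-]/[HA]) = 4.20 + log(0.002617/0.002826) = 4.20 + (-0.03) = 4.17.

4.17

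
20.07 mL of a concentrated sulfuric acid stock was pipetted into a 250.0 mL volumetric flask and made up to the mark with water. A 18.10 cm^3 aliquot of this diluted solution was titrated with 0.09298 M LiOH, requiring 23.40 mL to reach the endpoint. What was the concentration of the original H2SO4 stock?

0.749 M

n(LiOH) = 0.09298 x 0.02340 = 0.002176 mol.
n(H2SO4) in the aliquot = 0.002176 x 1/2 = 0.001088 mol.
[diluted H2SO4] = 0.001088 / 0.01810 = 0.06010 M.
Dilution factor = 250.0/20.07 = 12.46, so [stock] = 0.06010 x 12.46 = 0.749 M.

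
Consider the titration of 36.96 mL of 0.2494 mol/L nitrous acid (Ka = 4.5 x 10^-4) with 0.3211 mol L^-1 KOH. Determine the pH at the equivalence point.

n(HNO2) = 0.2494 x 0.03696 = 0.009218 mol; V(KOH) at equivalence = 0.009218/0.3211 = 0.02871 L.
At equivalence all the acid is converted to NO2-; total volume = 0.03696 + 0.02871 = 0.06567 L, so [NO2-] = 0.009218/0.06567 = 0.1404 M.
Kb = Kw/Ka = 1.0e-14 / 4.5 x 10^-4 = 2.22e-11.
[OH^-] = sqrt(Kb x [NO2-]) = sqrt(2.22e-11 x 0.1404) = 1.77e-6 M.
pOH = 5.75, so pH = 14.00 - 5.75 = 8.25.

8.25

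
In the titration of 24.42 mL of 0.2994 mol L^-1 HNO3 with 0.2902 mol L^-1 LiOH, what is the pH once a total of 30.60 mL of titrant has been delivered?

n(acid) = 0.2994 x 0.02442 = 0.007311 mol; n(LiOH) added = 0.2902 x 0.03060 = 0.008880 mol.
Base is in excess by 0.008880 - 0.007311 = 0.001569 mol in a total volume of 0.05502 L.
[OH^-] = 0.001569/0.05502 = 0.02851 M, so pOH = 1.54 and pH = 14.00 - 1.54 = 12.46.

12.46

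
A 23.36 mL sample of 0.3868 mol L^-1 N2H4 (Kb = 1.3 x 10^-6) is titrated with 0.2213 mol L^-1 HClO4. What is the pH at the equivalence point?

n(N2H4) = 0.3868 x 0.02336 = 0.009036 mol; V(HClO4) at equivalence = 0.009036/0.2213 = 0.04083 L.
At equivalence the base is fully converted to N2H5+; total volume = 0.06419 L, so [N2H5+] = 0.009036/0.06419 = 0.1408 M.
Ka(N2H5+) = Kw/Kb = 1.0e-14 / 1.3 x 10^-6 = 7.69e-9.
[H^+] = sqrt(Ka x [N2H5+]) = sqrt(7.69e-9 x 0.1408) = 3.29e-5 M.
pH = -log(3.29e-5) = 4.48.

4.48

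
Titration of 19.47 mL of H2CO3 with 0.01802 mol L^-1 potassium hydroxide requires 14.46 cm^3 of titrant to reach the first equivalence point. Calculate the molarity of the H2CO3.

0.0134 M

n(KOH) = 0.01802 x 0.01446 = 0.0002606 mol.
At the first equivalence point, 1 mol OH^- react per mol H2CO3, so n(H2CO3) = 0.0002606 / 1 = 0.0002606 mol.
[H2CO3] = 0.0002606 / 0.01947 L = 0.0134 M.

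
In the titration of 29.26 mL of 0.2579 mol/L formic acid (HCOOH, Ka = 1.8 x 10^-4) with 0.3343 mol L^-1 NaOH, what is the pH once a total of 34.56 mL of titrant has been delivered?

12.80

n(acid) = 0.2579 x 0.02926 = 0.007546 mol; n(NaOH) added = 0.3343 x 0.03456 = 0.01155 mol.
Base is in excess by 0.01155 - 0.007546 = 0.004007 mol in a total volume of 0.06382 L.
[OH^-] = 0.004007/0.06382 = 0.06279 M, so pOH = 1.20 and pH = 14.00 - 1.20 = 12.80.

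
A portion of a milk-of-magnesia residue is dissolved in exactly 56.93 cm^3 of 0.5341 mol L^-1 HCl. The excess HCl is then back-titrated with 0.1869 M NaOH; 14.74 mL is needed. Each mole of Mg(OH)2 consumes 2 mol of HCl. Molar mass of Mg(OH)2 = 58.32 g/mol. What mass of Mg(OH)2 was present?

0.806 g

Total n(HCl) added = 0.5341 x 0.05693 = 0.03041 mol.
n(NaOH) used = 0.1869 x 0.01474 = 0.002755 mol, which equals the excess n(HCl).
So n(HCl) consumed by the sample = 0.03041 - 0.002755 = 0.02765 mol.
n(Mg(OH)2) = 0.02765 / 2 = 0.01383 mol.
mass = 0.01383 mol x 58.32 g/mol = 0.806 g.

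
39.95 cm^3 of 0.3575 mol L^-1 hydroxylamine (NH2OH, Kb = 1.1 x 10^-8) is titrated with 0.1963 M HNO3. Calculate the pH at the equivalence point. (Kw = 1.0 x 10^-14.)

n(NH2OH) = 0.3575 x 0.03995 = 0.01428 mol; V(HNO3) at equivalence = 0.01428/0.1963 = 0.07276 L.
At equivalence the base is fully converted to NH3OH+; total volume = 0.1127 L, so [NH3OH+] = 0.01428/0.1127 = 0.1267 M.
Ka(NH3OH+) = Kw/Kb = 1.0e-14 / 1.1 x 10^-8 = 9.09e-7.
[H^+] = sqrt(Ka x [NH3OH+]) = sqrt(9.09e-7 x 0.1267) = 0.000339 M.
pH = -log(0.000339) = 3.47.

3.47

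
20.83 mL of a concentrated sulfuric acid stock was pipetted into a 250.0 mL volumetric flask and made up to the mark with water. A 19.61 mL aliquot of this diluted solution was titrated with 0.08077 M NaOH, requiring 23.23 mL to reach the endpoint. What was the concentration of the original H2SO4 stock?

0.574 M

n(NaOH) = 0.08077 x 0.02323 = 0.001876 mol.
n(H2SO4) in the aliquot = 0.001876 x 1/2 = 0.0009381 mol.
[diluted H2SO4] = 0.0009381 / 0.01961 = 0.04784 M.
Dilution factor = 250.0/20.83 = 12.00, so [stock] = 0.04784 x 12.00 = 0.574 M.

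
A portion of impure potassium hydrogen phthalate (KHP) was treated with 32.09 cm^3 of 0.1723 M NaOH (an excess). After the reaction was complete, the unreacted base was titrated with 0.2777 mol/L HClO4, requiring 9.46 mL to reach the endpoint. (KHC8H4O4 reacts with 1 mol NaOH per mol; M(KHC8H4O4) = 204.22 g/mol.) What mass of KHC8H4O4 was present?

0.593 g

Total n(NaOH) added = 0.1723 x 0.03209 = 0.005529 mol.
n(HClO4) used = 0.2777 x 0.009460 = 0.002627 mol, which equals the excess n(NaOH).
So n(NaOH) consumed by the sample = 0.005529 - 0.002627 = 0.002902 mol.
n(KHC8H4O4) = 0.002902 / 1 = 0.002902 mol.
mass = 0.002902 mol x 204.22 g/mol = 0.593 g.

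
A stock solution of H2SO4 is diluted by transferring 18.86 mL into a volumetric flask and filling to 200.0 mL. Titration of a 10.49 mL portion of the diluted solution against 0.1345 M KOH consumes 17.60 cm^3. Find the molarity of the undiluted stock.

1.20 M

n(KOH) = 0.1345 x 0.01760 = 0.002367 mol.
n(H2SO4) in the aliquot = 0.002367 x 1/2 = 0.001184 mol.
[diluted H2SO4] = 0.001184 / 0.01049 = 0.1128 M.
Dilution factor = 200.0/18.86 = 10.60, so [stock] = 0.1128 x 10.60 = 1.20 M.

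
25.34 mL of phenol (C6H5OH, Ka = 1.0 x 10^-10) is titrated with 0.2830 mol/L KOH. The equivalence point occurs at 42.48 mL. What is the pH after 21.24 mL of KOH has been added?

21.24 mL is exactly half the equivalence volume (42.48/2), i.e. the half-equivalence point.
There, n(HA) = n(A^-), so pH = pKa = -log(1.0 x 10^-10) = 10.00.

10.00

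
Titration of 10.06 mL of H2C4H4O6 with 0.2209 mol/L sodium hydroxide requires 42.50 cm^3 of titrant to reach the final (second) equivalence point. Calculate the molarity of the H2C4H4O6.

0.467 M

n(NaOH) = 0.2209 x 0.04250 = 0.009388 mol.
At the final (second) equivalence point, 2 mol OH^- react per mol H2C4H4O6, so n(H2C4H4O6) = 0.009388 / 2 = 0.004694 mol.
[H2C4H4O6] = 0.004694 / 0.01006 L = 0.467 M.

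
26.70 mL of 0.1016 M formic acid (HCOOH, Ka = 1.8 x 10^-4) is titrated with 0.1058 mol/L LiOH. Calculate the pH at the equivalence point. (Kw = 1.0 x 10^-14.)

n(HCOOH) = 0.1016 x 0.02670 = 0.002713 mol; V(LiOH) at equivalence = 0.002713/0.1058 = 0.02564 L.
At equivalence all the acid is converted to HCOO-; total volume = 0.02670 + 0.02564 = 0.05234 L, so [HCOO-] = 0.002713/0.05234 = 0.05183 M.
Kb = Kw/Ka = 1.0e-14 / 1.8 x 10^-4 = 5.56e-11.
[OH^-] = sqrt(Kb x [HCOO-]) = sqrt(5.56e-11 x 0.05183) = 1.70e-6 M.
pOH = 5.77, so pH = 14.00 - 5.77 = 8.23.

8.23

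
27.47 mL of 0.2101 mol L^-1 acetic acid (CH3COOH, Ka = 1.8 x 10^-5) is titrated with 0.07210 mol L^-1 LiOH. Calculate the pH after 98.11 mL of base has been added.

n(acid) = 0.2101 x 0.02747 = 0.005771 mol; n(LiOH) added = 0.07210 x 0.09811 = 0.007074 mol.
Base is in excess by 0.007074 - 0.005771 = 0.001302 mol in a total volume of 0.1256 L.
[OH^-] = 0.001302/0.1256 = 0.01037 M, so pOH = 1.98 and pH = 14.00 - 1.98 = 12.02.

12.02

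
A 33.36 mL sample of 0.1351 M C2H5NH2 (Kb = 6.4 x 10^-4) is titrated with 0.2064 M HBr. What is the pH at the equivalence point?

5.95

n(C2H5NH2) = 0.1351 x 0.03336 = 0.004507 mol; V(HBr) at equivalence = 0.004507/0.2064 = 0.02184 L.
At equivalence the base is fully converted to C2H5NH3+; total volume = 0.05520 L, so [C2H5NH3+] = 0.004507/0.05520 = 0.08165 M.
Ka(C2H5NH3+) = Kw/Kb = 1.0e-14 / 6.4 x 10^-4 = 1.56e-11.
[H^+] = sqrt(Ka x [C2H5NH3+]) = sqrt(1.56e-11 x 0.08165) = 1.13e-6 M.
pH = -log(1.13e-6) = 5.95.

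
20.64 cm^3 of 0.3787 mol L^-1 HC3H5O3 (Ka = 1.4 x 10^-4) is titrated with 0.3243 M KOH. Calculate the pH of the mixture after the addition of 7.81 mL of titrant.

3.53

Initial n(HC3H5O3) = 0.3787 x 0.02064 = 0.007816 mol.
n(KOH) added = 0.3243 x 0.007810 = 0.002533 mol, converting that many moles of HC3H5O3 to C3H5O3-.
Remaining n(HC3H5O3) = 0.005284 mol; n(C3H5O3-) = 0.002533 mol.
By Henderson-Hasselbalch, pH = pKa + log([A^-]/[HA]) = 3.85 + log(0.002533/0.005284) = 3.85 + (-0.32) = 3.53.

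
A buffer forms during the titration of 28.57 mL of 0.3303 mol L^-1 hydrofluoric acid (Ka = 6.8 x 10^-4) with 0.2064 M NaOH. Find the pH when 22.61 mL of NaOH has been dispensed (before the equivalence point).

Initial n(HF) = 0.3303 x 0.02857 = 0.009437 mol.
n(NaOH) added = 0.2064 x 0.02261 = 0.004667 mol, converting that many moles of HF to F-.
Remaining n(HF) = 0.004770 mol; n(F-) = 0.004667 mol.
By Henderson-Hasselbalch, pH = pKa + log([A^-]/[HA]) = 3.17 + log(0.004667/0.004770) = 3.17 + (-0.01) = 3.16.

3.16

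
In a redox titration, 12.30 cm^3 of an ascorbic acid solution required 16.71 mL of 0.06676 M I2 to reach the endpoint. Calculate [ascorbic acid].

0.0907 M

n(I2) = 0.06676 x 0.01671 = 0.001116 mol.
From the balanced equation, 1 mol I2 reacts with 1 mol ascorbic acid, so n(ascorbic acid) = 0.001116 x 1/1 = 0.001116 mol.
[ascorbic acid] = 0.001116 / 0.01230 L = 0.0907 M.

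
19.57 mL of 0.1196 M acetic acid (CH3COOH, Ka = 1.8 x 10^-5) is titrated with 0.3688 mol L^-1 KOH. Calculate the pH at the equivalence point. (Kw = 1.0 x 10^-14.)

n(CH3COOH) = 0.1196 x 0.01957 = 0.002341 mol; V(KOH) at equivalence = 0.002341/0.3688 = 0.006346 L.
At equivalence all the acid is converted to CH3COO-; total volume = 0.01957 + 0.006346 = 0.02592 L, so [CH3COO-] = 0.002341/0.02592 = 0.09031 M.
Kb = Kw/Ka = 1.0e-14 / 1.8 x 10^-5 = 5.56e-10.
[OH^-] = sqrt(Kb x [CH3COO-]) = sqrt(5.56e-10 x 0.09031) = 7.08e-6 M.
pOH = 5.15, so pH = 14.00 - 5.15 = 8.85.

8.85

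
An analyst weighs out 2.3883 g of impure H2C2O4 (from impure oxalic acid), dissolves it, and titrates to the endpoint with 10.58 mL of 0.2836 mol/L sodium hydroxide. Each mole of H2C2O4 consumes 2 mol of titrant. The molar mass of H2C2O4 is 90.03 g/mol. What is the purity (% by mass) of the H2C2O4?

5.66%

n(NaOH) = 0.2836 x 0.01058 = 0.003000 mol.
n(H2C2O4) = 0.003000 / 2 = 0.001500 mol.
mass of H2C2O4 = 0.001500 x 90.03 = 0.1351 g.
% purity = 0.1351 / 2.3883 x 100 = 5.66%.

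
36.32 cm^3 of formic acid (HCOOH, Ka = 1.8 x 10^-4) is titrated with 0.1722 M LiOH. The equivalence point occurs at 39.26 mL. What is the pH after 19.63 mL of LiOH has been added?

19.63 mL is exactly half the equivalence volume (39.26/2), i.e. the half-equivalence point.
There, n(HA) = n(A^-), so pH = pKa = -log(1.8 x 10^-4) = 3.74.

3.74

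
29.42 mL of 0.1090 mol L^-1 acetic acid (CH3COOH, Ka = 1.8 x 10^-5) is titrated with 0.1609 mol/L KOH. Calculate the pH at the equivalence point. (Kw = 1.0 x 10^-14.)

8.78

n(CH3COOH) = 0.1090 x 0.02942 = 0.003207 mol; V(KOH) at equivalence = 0.003207/0.1609 = 0.01993 L.
At equivalence all the acid is converted to CH3COO-; total volume = 0.02942 + 0.01993 = 0.04935 L, so [CH3COO-] = 0.003207/0.04935 = 0.06498 M.
Kb = Kw/Ka = 1.0e-14 / 1.8 x 10^-5 = 5.56e-10.
[OH^-] = sqrt(Kb x [CH3COO-]) = sqrt(5.56e-10 x 0.06498) = 6.01e-6 M.
pOH = 5.22, so pH = 14.00 - 5.22 = 8.78.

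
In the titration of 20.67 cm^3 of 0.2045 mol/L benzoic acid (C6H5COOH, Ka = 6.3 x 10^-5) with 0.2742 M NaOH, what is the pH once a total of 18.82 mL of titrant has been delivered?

12.37

n(acid) = 0.2045 x 0.02067 = 0.004227 mol; n(NaOH) added = 0.2742 x 0.01882 = 0.005160 mol.
Base is in excess by 0.005160 - 0.004227 = 0.0009334 mol in a total volume of 0.03949 L.
[OH^-] = 0.0009334/0.03949 = 0.02364 M, so pOH = 1.63 and pH = 14.00 - 1.63 = 12.37.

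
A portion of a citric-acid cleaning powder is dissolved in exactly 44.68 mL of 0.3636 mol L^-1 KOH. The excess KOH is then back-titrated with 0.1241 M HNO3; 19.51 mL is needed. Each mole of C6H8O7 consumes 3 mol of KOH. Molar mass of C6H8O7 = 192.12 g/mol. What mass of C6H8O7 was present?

Total n(KOH) added = 0.3636 x 0.04468 = 0.01625 mol.
n(HNO3) used = 0.1241 x 0.01951 = 0.002421 mol, which equals the excess n(KOH).
So n(KOH) consumed by the sample = 0.01625 - 0.002421 = 0.01382 mol.
n(C6H8O7) = 0.01382 / 3 = 0.004608 mol.
mass = 0.004608 mol x 192.12 g/mol = 0.885 g.

0.885 g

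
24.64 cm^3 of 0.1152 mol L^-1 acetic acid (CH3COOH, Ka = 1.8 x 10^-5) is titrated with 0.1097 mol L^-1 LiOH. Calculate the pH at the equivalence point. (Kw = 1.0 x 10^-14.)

8.75

n(CH3COOH) = 0.1152 x 0.02464 = 0.002839 mol; V(LiOH) at equivalence = 0.002839/0.1097 = 0.02588 L.
At equivalence all the acid is converted to CH3COO-; total volume = 0.02464 + 0.02588 = 0.05052 L, so [CH3COO-] = 0.002839/0.05052 = 0.05619 M.
Kb = Kw/Ka = 1.0e-14 / 1.8 x 10^-5 = 5.56e-10.
[OH^-] = sqrt(Kb x [CH3COO-]) = sqrt(5.56e-10 x 0.05619) = 5.59e-6 M.
pOH = 5.25, so pH = 14.00 - 5.25 = 8.75.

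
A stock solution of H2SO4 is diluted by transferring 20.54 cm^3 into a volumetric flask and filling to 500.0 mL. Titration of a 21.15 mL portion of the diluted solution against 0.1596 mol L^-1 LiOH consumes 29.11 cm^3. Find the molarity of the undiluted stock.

n(LiOH) = 0.1596 x 0.02911 = 0.004646 mol.
n(H2SO4) in the aliquot = 0.004646 x 1/2 = 0.002323 mol.
[diluted H2SO4] = 0.002323 / 0.02115 = 0.1098 M.
Dilution factor = 500.0/20.54 = 24.34, so [stock] = 0.1098 x 24.34 = 2.67 M.

2.67 M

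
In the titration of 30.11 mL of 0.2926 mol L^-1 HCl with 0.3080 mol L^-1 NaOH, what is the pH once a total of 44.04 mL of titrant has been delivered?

12.81

n(acid) = 0.2926 x 0.03011 = 0.008810 mol; n(NaOH) added = 0.3080 x 0.04404 = 0.01356 mol.
Base is in excess by 0.01356 - 0.008810 = 0.004754 mol in a total volume of 0.07415 L.
[OH^-] = 0.004754/0.07415 = 0.06412 M, so pOH = 1.19 and pH = 14.00 - 1.19 = 12.81.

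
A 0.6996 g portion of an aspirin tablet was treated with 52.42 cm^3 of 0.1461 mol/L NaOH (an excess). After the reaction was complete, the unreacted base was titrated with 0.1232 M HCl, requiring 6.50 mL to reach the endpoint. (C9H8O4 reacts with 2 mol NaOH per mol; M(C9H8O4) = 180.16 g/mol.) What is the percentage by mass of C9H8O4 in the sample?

Total n(NaOH) added = 0.1461 x 0.05242 = 0.007659 mol.
n(HCl) used = 0.1232 x 0.006500 = 0.0008008 mol, which equals the excess n(NaOH).
So n(NaOH) consumed by the sample = 0.007659 - 0.0008008 = 0.006858 mol.
n(C9H8O4) = 0.006858 / 2 = 0.003429 mol.
mass C9H8O4 = 0.003429 x 180.16 = 0.6177 g, so %C9H8O4 = 0.6177/0.6996 x 100 = 88.3%.

88.3%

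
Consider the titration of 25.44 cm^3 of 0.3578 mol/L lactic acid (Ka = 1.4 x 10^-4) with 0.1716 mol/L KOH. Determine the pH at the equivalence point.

8.46

n(HC3H5O3) = 0.3578 x 0.02544 = 0.009102 mol; V(KOH) at equivalence = 0.009102/0.1716 = 0.05304 L.
At equivalence all the acid is converted to C3H5O3-; total volume = 0.02544 + 0.05304 = 0.07848 L, so [C3H5O3-] = 0.009102/0.07848 = 0.1160 M.
Kb = Kw/Ka = 1.0e-14 / 1.4 x 10^-4 = 7.14e-11.
[OH^-] = sqrt(Kb x [C3H5O3-]) = sqrt(7.14e-11 x 0.1160) = 2.88e-6 M.
pOH = 5.54, so pH = 14.00 - 5.54 = 8.46.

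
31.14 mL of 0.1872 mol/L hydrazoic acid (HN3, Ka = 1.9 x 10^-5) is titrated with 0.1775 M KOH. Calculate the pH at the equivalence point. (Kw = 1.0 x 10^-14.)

8.84

n(HN3) = 0.1872 x 0.03114 = 0.005829 mol; V(KOH) at equivalence = 0.005829/0.1775 = 0.03284 L.
At equivalence all the acid is converted to N3-; total volume = 0.03114 + 0.03284 = 0.06398 L, so [N3-] = 0.005829/0.06398 = 0.09111 M.
Kb = Kw/Ka = 1.0e-14 / 1.9 x 10^-5 = 5.26e-10.
[OH^-] = sqrt(Kb x [N3-]) = sqrt(5.26e-10 x 0.09111) = 6.92e-6 M.
pOH = 5.16, so pH = 14.00 - 5.16 = 8.84.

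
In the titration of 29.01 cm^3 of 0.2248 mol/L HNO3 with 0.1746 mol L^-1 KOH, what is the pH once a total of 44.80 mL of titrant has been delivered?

12.25

n(acid) = 0.2248 x 0.02901 = 0.006521 mol; n(KOH) added = 0.1746 x 0.04480 = 0.007822 mol.
Base is in excess by 0.007822 - 0.006521 = 0.001301 mol in a total volume of 0.07381 L.
[OH^-] = 0.001301/0.07381 = 0.01762 M, so pOH = 1.75 and pH = 14.00 - 1.75 = 12.25.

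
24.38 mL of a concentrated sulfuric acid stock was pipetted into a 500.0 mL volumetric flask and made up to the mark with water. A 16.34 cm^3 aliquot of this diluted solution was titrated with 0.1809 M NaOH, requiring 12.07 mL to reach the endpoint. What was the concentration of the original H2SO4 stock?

n(NaOH) = 0.1809 x 0.01207 = 0.002183 mol.
n(H2SO4) in the aliquot = 0.002183 x 1/2 = 0.001092 mol.
[diluted H2SO4] = 0.001092 / 0.01634 = 0.06681 M.
Dilution factor = 500.0/24.38 = 20.51, so [stock] = 0.06681 x 20.51 = 1.37 M.

1.37 M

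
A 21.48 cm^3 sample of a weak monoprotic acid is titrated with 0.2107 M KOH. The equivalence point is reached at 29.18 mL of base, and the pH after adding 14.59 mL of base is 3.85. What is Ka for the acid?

1.4 x 10^-4

14.59 mL is half of the equivalence volume, so this is the half-equivalence point where [HA] = [A^-].
At half-equivalence pH = pKa, so pKa = 3.85.
Ka = 10^(-3.85) = 1.4 x 10^-4.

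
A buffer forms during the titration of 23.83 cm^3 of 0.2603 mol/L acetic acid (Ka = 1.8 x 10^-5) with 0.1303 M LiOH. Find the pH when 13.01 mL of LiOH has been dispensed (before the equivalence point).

4.32

Initial n(CH3COOH) = 0.2603 x 0.02383 = 0.006203 mol.
n(LiOH) added = 0.1303 x 0.01301 = 0.001695 mol, converting that many moles of CH3COOH to CH3COO-.
Remaining n(CH3COOH) = 0.004508 mol; n(CH3COO-) = 0.001695 mol.
By Henderson-Hasselbalch, pH = pKa + log([A^-]/[HA]) = 4.74 + log(0.001695/0.004508) = 4.74 + (-0.42) = 4.32.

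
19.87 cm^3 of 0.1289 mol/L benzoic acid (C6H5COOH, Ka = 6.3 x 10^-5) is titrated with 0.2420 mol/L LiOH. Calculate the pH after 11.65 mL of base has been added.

11.91

n(acid) = 0.1289 x 0.01987 = 0.002561 mol; n(LiOH) added = 0.2420 x 0.01165 = 0.002819 mol.
Base is in excess by 0.002819 - 0.002561 = 0.0002581 mol in a total volume of 0.03152 L.
[OH^-] = 0.0002581/0.03152 = 0.008187 M, so pOH = 2.09 and pH = 14.00 - 2.09 = 11.91.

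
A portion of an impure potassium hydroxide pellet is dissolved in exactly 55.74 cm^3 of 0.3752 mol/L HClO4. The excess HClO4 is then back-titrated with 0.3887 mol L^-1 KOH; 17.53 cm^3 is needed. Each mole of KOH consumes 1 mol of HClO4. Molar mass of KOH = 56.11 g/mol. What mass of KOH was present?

0.791 g

Total n(HClO4) added = 0.3752 x 0.05574 = 0.02091 mol.
n(KOH) used = 0.3887 x 0.01753 = 0.006814 mol, which equals the excess n(HClO4).
So n(HClO4) consumed by the sample = 0.02091 - 0.006814 = 0.01410 mol.
n(KOH) = 0.01410 / 1 = 0.01410 mol.
mass = 0.01410 mol x 56.11 g/mol = 0.791 g.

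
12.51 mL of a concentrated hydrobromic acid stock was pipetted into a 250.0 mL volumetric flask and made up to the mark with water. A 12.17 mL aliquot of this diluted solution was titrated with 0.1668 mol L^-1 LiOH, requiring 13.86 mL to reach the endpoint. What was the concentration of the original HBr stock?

3.80 M

n(LiOH) = 0.1668 x 0.01386 = 0.002312 mol.
n(HBr) in the aliquot = 0.002312 mol.
[diluted HBr] = 0.002312 / 0.01217 = 0.1900 M.
Dilution factor = 250.0/12.51 = 19.98, so [stock] = 0.1900 x 19.98 = 3.80 M.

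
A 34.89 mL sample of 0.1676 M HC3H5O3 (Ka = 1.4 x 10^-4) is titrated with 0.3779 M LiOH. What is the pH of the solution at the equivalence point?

n(HC3H5O3) = 0.1676 x 0.03489 = 0.005848 mol; V(LiOH) at equivalence = 0.005848/0.3779 = 0.01547 L.
At equivalence all the acid is converted to C3H5O3-; total volume = 0.03489 + 0.01547 = 0.05036 L, so [C3H5O3-] = 0.005848/0.05036 = 0.1161 M.
Kb = Kw/Ka = 1.0e-14 / 1.4 x 10^-4 = 7.14e-11.
[OH^-] = sqrt(Kb x [C3H5O3-]) = sqrt(7.14e-11 x 0.1161) = 2.88e-6 M.
pOH = 5.54, so pH = 14.00 - 5.54 = 8.46.

8.46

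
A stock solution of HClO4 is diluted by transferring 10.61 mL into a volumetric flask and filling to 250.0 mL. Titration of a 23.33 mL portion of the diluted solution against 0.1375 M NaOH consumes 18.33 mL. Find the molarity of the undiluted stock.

2.55 M

n(NaOH) = 0.1375 x 0.01833 = 0.002520 mol.
n(HClO4) in the aliquot = 0.002520 mol.
[diluted HClO4] = 0.002520 / 0.02333 = 0.1080 M.
Dilution factor = 250.0/10.61 = 23.56, so [stock] = 0.1080 x 23.56 = 2.55 M.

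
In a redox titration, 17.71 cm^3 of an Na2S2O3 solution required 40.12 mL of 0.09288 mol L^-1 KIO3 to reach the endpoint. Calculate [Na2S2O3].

1.26 M

n(KIO3) = 0.09288 x 0.04012 = 0.003726 mol.
From the balanced equation, 1 mol KIO3 reacts with 6 mol Na2S2O3, so n(Na2S2O3) = 0.003726 x 6/1 = 0.02236 mol.
[Na2S2O3] = 0.02236 / 0.01771 L = 1.26 M.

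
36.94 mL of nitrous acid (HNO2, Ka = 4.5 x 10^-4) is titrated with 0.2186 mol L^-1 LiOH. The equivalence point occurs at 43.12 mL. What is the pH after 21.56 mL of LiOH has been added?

3.35

21.56 mL is exactly half the equivalence volume (43.12/2), i.e. the half-equivalence point.
There, n(HA) = n(A^-), so pH = pKa = -log(4.5 x 10^-4) = 3.35.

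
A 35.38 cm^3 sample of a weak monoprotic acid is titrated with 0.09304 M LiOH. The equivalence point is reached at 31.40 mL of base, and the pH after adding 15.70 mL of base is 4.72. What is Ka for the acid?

1.9 x 10^-5

15.70 mL is half of the equivalence volume, so this is the half-equivalence point where [HA] = [A^-].
At half-equivalence pH = pKa, so pKa = 4.72.
Ka = 10^(-4.72) = 1.9 x 10^-5.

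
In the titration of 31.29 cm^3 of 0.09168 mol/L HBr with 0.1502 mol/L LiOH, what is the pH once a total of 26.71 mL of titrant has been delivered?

12.29

n(acid) = 0.09168 x 0.03129 = 0.002869 mol; n(LiOH) added = 0.1502 x 0.02671 = 0.004012 mol.
Base is in excess by 0.004012 - 0.002869 = 0.001143 mol in a total volume of 0.05800 L.
[OH^-] = 0.001143/0.05800 = 0.01971 M, so pOH = 1.71 and pH = 14.00 - 1.71 = 12.29.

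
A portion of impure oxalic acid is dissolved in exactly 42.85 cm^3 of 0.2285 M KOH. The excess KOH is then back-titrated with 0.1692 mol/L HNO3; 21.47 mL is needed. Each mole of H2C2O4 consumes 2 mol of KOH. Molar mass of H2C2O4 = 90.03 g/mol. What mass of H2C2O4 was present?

0.277 g

Total n(KOH) added = 0.2285 x 0.04285 = 0.009791 mol.
n(HNO3) used = 0.1692 x 0.02147 = 0.003633 mol, which equals the excess n(KOH).
So n(KOH) consumed by the sample = 0.009791 - 0.003633 = 0.006159 mol.
n(H2C2O4) = 0.006159 / 2 = 0.003079 mol.
mass = 0.003079 mol x 90.03 g/mol = 0.277 g.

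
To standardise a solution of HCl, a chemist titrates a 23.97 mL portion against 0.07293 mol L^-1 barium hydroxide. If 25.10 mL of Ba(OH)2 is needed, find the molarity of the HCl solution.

0.153 M

n(Ba(OH)2) delivered = 0.07293 x 0.02510 = 0.001831 mol.
The reaction is 2 HCl + 1 Ba(OH)2, so n(HCl) = 0.001831 x 2/1 = 0.003661 mol.
[HCl] = 0.003661 mol / 0.02397 L = 0.153 M.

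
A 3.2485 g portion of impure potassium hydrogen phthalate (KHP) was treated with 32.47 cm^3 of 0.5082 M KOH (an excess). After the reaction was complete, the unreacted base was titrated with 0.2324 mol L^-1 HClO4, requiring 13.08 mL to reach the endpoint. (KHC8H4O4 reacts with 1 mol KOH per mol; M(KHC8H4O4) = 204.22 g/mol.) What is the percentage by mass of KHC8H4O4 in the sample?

Total n(KOH) added = 0.5082 x 0.03247 = 0.01650 mol.
n(HClO4) used = 0.2324 x 0.01308 = 0.003040 mol, which equals the excess n(KOH).
So n(KOH) consumed by the sample = 0.01650 - 0.003040 = 0.01346 mol.
n(KHC8H4O4) = 0.01346 / 1 = 0.01346 mol.
mass KHC8H4O4 = 0.01346 x 204.22 = 2.749 g, so %KHC8H4O4 = 2.749/3.2485 x 100 = 84.6%.

84.6%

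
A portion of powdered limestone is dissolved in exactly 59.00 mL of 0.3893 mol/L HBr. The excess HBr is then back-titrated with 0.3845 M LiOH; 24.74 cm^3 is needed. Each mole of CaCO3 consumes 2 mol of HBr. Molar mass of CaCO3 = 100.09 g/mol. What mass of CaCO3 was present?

Total n(HBr) added = 0.3893 x 0.05900 = 0.02297 mol.
n(LiOH) used = 0.3845 x 0.02474 = 0.009513 mol, which equals the excess n(HBr).
So n(HBr) consumed by the sample = 0.02297 - 0.009513 = 0.01346 mol.
n(CaCO3) = 0.01346 / 2 = 0.006728 mol.
mass = 0.006728 mol x 100.09 g/mol = 0.673 g.

0.673 g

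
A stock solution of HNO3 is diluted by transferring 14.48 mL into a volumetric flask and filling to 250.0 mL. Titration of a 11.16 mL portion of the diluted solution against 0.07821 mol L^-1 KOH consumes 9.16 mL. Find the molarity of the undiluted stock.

n(KOH) = 0.07821 x 0.009160 = 0.0007164 mol.
n(HNO3) in the aliquot = 0.0007164 mol.
[diluted HNO3] = 0.0007164 / 0.01116 = 0.06419 M.
Dilution factor = 250.0/14.48 = 17.27, so [stock] = 0.06419 x 17.27 = 1.11 M.

1.11 M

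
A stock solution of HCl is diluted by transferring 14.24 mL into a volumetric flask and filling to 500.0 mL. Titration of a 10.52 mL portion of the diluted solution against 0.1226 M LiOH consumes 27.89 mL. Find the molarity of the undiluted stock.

11.4 M

n(LiOH) = 0.1226 x 0.02789 = 0.003419 mol.
n(HCl) in the aliquot = 0.003419 mol.
[diluted HCl] = 0.003419 / 0.01052 = 0.3250 M.
Dilution factor = 500.0/14.24 = 35.11, so [stock] = 0.3250 x 35.11 = 11.4 M.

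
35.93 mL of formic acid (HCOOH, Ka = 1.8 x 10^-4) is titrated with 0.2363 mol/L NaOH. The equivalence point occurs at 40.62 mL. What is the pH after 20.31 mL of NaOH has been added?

3.74

20.31 mL is exactly half the equivalence volume (40.62/2), i.e. the half-equivalence point.
There, n(HA) = n(A^-), so pH = pKa = -log(1.8 x 10^-4) = 3.74.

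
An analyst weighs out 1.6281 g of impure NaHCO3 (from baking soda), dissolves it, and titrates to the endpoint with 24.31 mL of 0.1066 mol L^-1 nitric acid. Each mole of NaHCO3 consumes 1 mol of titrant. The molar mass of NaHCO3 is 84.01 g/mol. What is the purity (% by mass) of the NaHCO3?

13.4%

n(HNO3) = 0.1066 x 0.02431 = 0.002591 mol.
n(NaHCO3) = 0.002591 / 1 = 0.002591 mol.
mass of NaHCO3 = 0.002591 x 84.01 = 0.2177 g.
% purity = 0.2177 / 1.6281 x 100 = 13.4%.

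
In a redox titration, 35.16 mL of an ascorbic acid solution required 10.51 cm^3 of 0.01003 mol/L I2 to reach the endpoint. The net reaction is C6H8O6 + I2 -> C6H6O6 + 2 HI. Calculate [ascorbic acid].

n(I2) = 0.01003 x 0.01051 = 0.0001054 mol.
From the balanced equation, 1 mol I2 reacts with 1 mol ascorbic acid, so n(ascorbic acid) = 0.0001054 x 1/1 = 0.0001054 mol.
[ascorbic acid] = 0.0001054 / 0.03516 L = 0.00300 M.

0.00300 M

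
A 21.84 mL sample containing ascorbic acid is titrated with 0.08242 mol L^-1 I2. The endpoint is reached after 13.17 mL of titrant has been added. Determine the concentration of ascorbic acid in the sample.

n(I2) = 0.08242 x 0.01317 = 0.001085 mol.
From the balanced equation, 1 mol I2 reacts with 1 mol ascorbic acid, so n(ascorbic acid) = 0.001085 x 1/1 = 0.001085 mol.
[ascorbic acid] = 0.001085 / 0.02184 L = 0.0497 M.

0.0497 M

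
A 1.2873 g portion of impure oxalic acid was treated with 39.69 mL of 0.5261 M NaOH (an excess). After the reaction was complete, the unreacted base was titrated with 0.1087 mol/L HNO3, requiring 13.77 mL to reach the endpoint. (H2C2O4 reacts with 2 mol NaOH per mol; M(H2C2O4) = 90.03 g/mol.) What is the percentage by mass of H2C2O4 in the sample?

Total n(NaOH) added = 0.5261 x 0.03969 = 0.02088 mol.
n(HNO3) used = 0.1087 x 0.01377 = 0.001497 mol, which equals the excess n(NaOH).
So n(NaOH) consumed by the sample = 0.02088 - 0.001497 = 0.01938 mol.
n(H2C2O4) = 0.01938 / 2 = 0.009692 mol.
mass H2C2O4 = 0.009692 x 90.03 = 0.8726 g, so %H2C2O4 = 0.8726/1.2873 x 100 = 67.8%.

67.8%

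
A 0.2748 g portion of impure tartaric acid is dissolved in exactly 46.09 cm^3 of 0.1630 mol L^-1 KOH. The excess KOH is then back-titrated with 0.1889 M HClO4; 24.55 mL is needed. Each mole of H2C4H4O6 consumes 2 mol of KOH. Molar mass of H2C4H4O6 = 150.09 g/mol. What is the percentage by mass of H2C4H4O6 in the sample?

Total n(KOH) added = 0.1630 x 0.04609 = 0.007513 mol.
n(HClO4) used = 0.1889 x 0.02455 = 0.004637 mol, which equals the excess n(KOH).
So n(KOH) consumed by the sample = 0.007513 - 0.004637 = 0.002875 mol.
n(H2C4H4O6) = 0.002875 / 2 = 0.001438 mol.
mass H2C4H4O6 = 0.001438 x 150.09 = 0.2158 g, so %H2C4H4O6 = 0.2158/0.2748 x 100 = 78.5%.

78.5%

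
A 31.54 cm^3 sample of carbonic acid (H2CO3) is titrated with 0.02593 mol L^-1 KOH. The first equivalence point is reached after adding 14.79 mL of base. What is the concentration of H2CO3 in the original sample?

n(KOH) = 0.02593 x 0.01479 = 0.0003835 mol.
At the first equivalence point, 1 mol OH^- react per mol H2CO3, so n(H2CO3) = 0.0003835 / 1 = 0.0003835 mol.
[H2CO3] = 0.0003835 / 0.03154 L = 0.0122 M.

0.0122 M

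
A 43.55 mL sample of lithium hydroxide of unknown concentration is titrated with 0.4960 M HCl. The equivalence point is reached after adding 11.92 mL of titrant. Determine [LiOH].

0.136 M

n(HCl) delivered = 0.4960 x 0.01192 = 0.005912 mol.
For a 1:1 reaction, n(LiOH) = 0.005912 mol.
[LiOH] = 0.005912 mol / 0.04355 L = 0.136 M.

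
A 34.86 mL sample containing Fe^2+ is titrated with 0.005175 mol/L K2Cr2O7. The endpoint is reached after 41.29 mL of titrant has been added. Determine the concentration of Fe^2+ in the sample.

n(K2Cr2O7) = 0.005175 x 0.04129 = 0.0002137 mol.
From the balanced equation, 1 mol K2Cr2O7 reacts with 6 mol Fe^2+, so n(Fe^2+) = 0.0002137 x 6/1 = 0.001282 mol.
[Fe^2+] = 0.001282 / 0.03486 L = 0.0368 M.

0.0368 M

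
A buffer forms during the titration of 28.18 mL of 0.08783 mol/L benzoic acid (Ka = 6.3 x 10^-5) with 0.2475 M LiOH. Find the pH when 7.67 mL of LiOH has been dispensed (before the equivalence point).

4.72

Initial n(C6H5COOH) = 0.08783 x 0.02818 = 0.002475 mol.
n(LiOH) added = 0.2475 x 0.007670 = 0.001898 mol, converting that many moles of C6H5COOH to C6H5COO-.
Remaining n(C6H5COOH) = 0.0005767 mol; n(C6H5COO-) = 0.001898 mol.
By Henderson-Hasselbalch, pH = pKa + log([A^-]/[HA]) = 4.20 + log(0.001898/0.0005767) = 4.20 + (+0.52) = 4.72.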